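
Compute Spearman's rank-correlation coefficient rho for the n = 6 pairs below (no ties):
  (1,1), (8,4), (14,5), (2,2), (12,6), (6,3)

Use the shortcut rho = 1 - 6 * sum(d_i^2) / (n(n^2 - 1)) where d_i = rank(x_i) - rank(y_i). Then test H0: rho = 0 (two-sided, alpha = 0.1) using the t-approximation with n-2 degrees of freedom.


Step 1: Rank x and y separately (midranks; no ties here).
rank(x): 1->1, 8->4, 14->6, 2->2, 12->5, 6->3
rank(y): 1->1, 4->4, 5->5, 2->2, 6->6, 3->3
Step 2: d_i = R_x(i) - R_y(i); compute d_i^2.
  (1-1)^2=0, (4-4)^2=0, (6-5)^2=1, (2-2)^2=0, (5-6)^2=1, (3-3)^2=0
sum(d^2) = 2.
Step 3: rho = 1 - 6*2 / (6*(6^2 - 1)) = 1 - 12/210 = 0.942857.
Step 4: Under H0, t = rho * sqrt((n-2)/(1-rho^2)) = 5.6595 ~ t(4).
Step 5: Two-sided p-value from the t-distribution with 4 df = 0.004805.
Step 6: alpha = 0.1. reject H0.

rho = 0.9429, p = 0.004805, reject H0 at alpha = 0.1.


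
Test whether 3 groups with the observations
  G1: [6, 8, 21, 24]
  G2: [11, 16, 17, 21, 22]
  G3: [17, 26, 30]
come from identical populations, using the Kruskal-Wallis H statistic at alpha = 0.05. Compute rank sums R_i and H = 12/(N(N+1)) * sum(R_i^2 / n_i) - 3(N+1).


Step 1: Combine all N = 12 observations and assign midranks.
sorted (value, group, rank): (6,G1,1), (8,G1,2), (11,G2,3), (16,G2,4), (17,G2,5.5), (17,G3,5.5), (21,G1,7.5), (21,G2,7.5), (22,G2,9), (24,G1,10), (26,G3,11), (30,G3,12)
Step 2: Sum ranks within each group.
R_1 = 20.5 (n_1 = 4)
R_2 = 29 (n_2 = 5)
R_3 = 28.5 (n_3 = 3)
Step 3: H = 12/(N(N+1)) * sum(R_i^2/n_i) - 3(N+1)
     = 12/(12*13) * (20.5^2/4 + 29^2/5 + 28.5^2/3) - 3*13
     = 0.076923 * 544.013 - 39
     = 2.847115.
Step 4: Ties present; correction factor C = 1 - 12/(12^3 - 12) = 0.993007. Corrected H = 2.847115 / 0.993007 = 2.867165.
Step 5: Under H0, H ~ chi^2(2); p-value = 0.238453.
Step 6: alpha = 0.05. fail to reject H0.

H = 2.8672, df = 2, p = 0.238453, fail to reject H0.


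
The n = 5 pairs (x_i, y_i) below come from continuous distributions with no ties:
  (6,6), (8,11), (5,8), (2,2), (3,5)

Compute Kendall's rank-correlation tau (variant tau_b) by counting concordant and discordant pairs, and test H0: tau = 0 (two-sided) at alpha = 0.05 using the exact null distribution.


Step 1: Enumerate the 10 unordered pairs (i,j) with i<j and classify each by sign(x_j-x_i) * sign(y_j-y_i).
  (1,2):dx=+2,dy=+5->C; (1,3):dx=-1,dy=+2->D; (1,4):dx=-4,dy=-4->C; (1,5):dx=-3,dy=-1->C
  (2,3):dx=-3,dy=-3->C; (2,4):dx=-6,dy=-9->C; (2,5):dx=-5,dy=-6->C; (3,4):dx=-3,dy=-6->C
  (3,5):dx=-2,dy=-3->C; (4,5):dx=+1,dy=+3->C
Step 2: C = 9, D = 1, total pairs = 10.
Step 3: tau = (C - D)/(n(n-1)/2) = (9 - 1)/10 = 0.800000.
Step 4: Exact two-sided p-value (enumerate n! = 120 permutations of y under H0): p = 0.083333.
Step 5: alpha = 0.05. fail to reject H0.

tau_b = 0.8000 (C=9, D=1), p = 0.083333, fail to reject H0.


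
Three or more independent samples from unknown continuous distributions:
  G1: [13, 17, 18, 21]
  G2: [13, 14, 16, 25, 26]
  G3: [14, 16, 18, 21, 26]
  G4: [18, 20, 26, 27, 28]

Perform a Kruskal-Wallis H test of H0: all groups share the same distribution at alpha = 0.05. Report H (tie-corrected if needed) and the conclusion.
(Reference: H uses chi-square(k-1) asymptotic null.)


Step 1: Combine all N = 19 observations and assign midranks.
sorted (value, group, rank): (13,G1,1.5), (13,G2,1.5), (14,G2,3.5), (14,G3,3.5), (16,G2,5.5), (16,G3,5.5), (17,G1,7), (18,G1,9), (18,G3,9), (18,G4,9), (20,G4,11), (21,G1,12.5), (21,G3,12.5), (25,G2,14), (26,G2,16), (26,G3,16), (26,G4,16), (27,G4,18), (28,G4,19)
Step 2: Sum ranks within each group.
R_1 = 30 (n_1 = 4)
R_2 = 40.5 (n_2 = 5)
R_3 = 46.5 (n_3 = 5)
R_4 = 73 (n_4 = 5)
Step 3: H = 12/(N(N+1)) * sum(R_i^2/n_i) - 3(N+1)
     = 12/(19*20) * (30^2/4 + 40.5^2/5 + 46.5^2/5 + 73^2/5) - 3*20
     = 0.031579 * 2051.3 - 60
     = 4.777895.
Step 4: Ties present; correction factor C = 1 - 72/(19^3 - 19) = 0.989474. Corrected H = 4.777895 / 0.989474 = 4.828723.
Step 5: Under H0, H ~ chi^2(3); p-value = 0.184777.
Step 6: alpha = 0.05. fail to reject H0.

H = 4.8287, df = 3, p = 0.184777, fail to reject H0.


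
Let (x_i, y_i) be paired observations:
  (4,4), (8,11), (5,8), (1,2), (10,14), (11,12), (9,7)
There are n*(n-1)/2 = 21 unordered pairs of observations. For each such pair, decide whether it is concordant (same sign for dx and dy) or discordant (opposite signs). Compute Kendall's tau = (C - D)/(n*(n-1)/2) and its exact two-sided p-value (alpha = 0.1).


Step 1: Enumerate the 21 unordered pairs (i,j) with i<j and classify each by sign(x_j-x_i) * sign(y_j-y_i).
  (1,2):dx=+4,dy=+7->C; (1,3):dx=+1,dy=+4->C; (1,4):dx=-3,dy=-2->C; (1,5):dx=+6,dy=+10->C
  (1,6):dx=+7,dy=+8->C; (1,7):dx=+5,dy=+3->C; (2,3):dx=-3,dy=-3->C; (2,4):dx=-7,dy=-9->C
  (2,5):dx=+2,dy=+3->C; (2,6):dx=+3,dy=+1->C; (2,7):dx=+1,dy=-4->D; (3,4):dx=-4,dy=-6->C
  (3,5):dx=+5,dy=+6->C; (3,6):dx=+6,dy=+4->C; (3,7):dx=+4,dy=-1->D; (4,5):dx=+9,dy=+12->C
  (4,6):dx=+10,dy=+10->C; (4,7):dx=+8,dy=+5->C; (5,6):dx=+1,dy=-2->D; (5,7):dx=-1,dy=-7->C
  (6,7):dx=-2,dy=-5->C
Step 2: C = 18, D = 3, total pairs = 21.
Step 3: tau = (C - D)/(n(n-1)/2) = (18 - 3)/21 = 0.714286.
Step 4: Exact two-sided p-value (enumerate n! = 5040 permutations of y under H0): p = 0.030159.
Step 5: alpha = 0.1. reject H0.

tau_b = 0.7143 (C=18, D=3), p = 0.030159, reject H0.


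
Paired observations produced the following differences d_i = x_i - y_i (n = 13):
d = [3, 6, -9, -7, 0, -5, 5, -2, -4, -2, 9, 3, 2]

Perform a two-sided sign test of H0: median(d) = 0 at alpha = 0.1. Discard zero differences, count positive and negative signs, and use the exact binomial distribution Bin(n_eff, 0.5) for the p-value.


Step 1: Discard zero differences. Original n = 13; n_eff = number of nonzero differences = 12.
Nonzero differences (with sign): +3, +6, -9, -7, -5, +5, -2, -4, -2, +9, +3, +2
Step 2: Count signs: positive = 6, negative = 6.
Step 3: Under H0: P(positive) = 0.5, so the number of positives S ~ Bin(12, 0.5).
Step 4: Two-sided exact p-value = sum of Bin(12,0.5) probabilities at or below the observed probability = 1.000000.
Step 5: alpha = 0.1. fail to reject H0.

n_eff = 12, pos = 6, neg = 6, p = 1.000000, fail to reject H0.


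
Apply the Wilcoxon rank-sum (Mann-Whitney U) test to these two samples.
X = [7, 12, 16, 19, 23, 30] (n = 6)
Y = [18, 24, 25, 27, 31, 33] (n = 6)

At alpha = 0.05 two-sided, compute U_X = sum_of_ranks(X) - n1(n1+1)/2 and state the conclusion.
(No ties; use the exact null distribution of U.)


Step 1: Combine and sort all 12 observations; assign midranks.
sorted (value, group): (7,X), (12,X), (16,X), (18,Y), (19,X), (23,X), (24,Y), (25,Y), (27,Y), (30,X), (31,Y), (33,Y)
ranks: 7->1, 12->2, 16->3, 18->4, 19->5, 23->6, 24->7, 25->8, 27->9, 30->10, 31->11, 33->12
Step 2: Rank sum for X: R1 = 1 + 2 + 3 + 5 + 6 + 10 = 27.
Step 3: U_X = R1 - n1(n1+1)/2 = 27 - 6*7/2 = 27 - 21 = 6.
       U_Y = n1*n2 - U_X = 36 - 6 = 30.
Step 4: No ties, so the exact null distribution of U (based on enumerating the C(12,6) = 924 equally likely rank assignments) gives the two-sided p-value.
Step 5: p-value = 0.064935; compare to alpha = 0.05. fail to reject H0.

U_X = 6, p = 0.064935, fail to reject H0 at alpha = 0.05.


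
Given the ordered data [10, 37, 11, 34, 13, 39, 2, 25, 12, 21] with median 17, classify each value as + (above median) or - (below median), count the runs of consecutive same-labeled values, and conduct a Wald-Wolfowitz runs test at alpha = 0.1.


Step 1: Compute median = 17; label A = above, B = below.
Labels in order: BABABABABA  (n_A = 5, n_B = 5)
Step 2: Count runs R = 10.
Step 3: Under H0 (random ordering), E[R] = 2*n_A*n_B/(n_A+n_B) + 1 = 2*5*5/10 + 1 = 6.0000.
        Var[R] = 2*n_A*n_B*(2*n_A*n_B - n_A - n_B) / ((n_A+n_B)^2 * (n_A+n_B-1)) = 2000/900 = 2.2222.
        SD[R] = 1.4907.
Step 4: Continuity-corrected z = (R - 0.5 - E[R]) / SD[R] = (10 - 0.5 - 6.0000) / 1.4907 = 2.3479.
Step 5: Two-sided p-value via normal approximation = 2*(1 - Phi(|z|)) = 0.018881.
Step 6: alpha = 0.1. reject H0.

R = 10, z = 2.3479, p = 0.018881, reject H0.


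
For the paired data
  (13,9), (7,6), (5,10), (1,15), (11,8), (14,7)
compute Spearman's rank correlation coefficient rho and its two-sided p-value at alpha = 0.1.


Step 1: Rank x and y separately (midranks; no ties here).
rank(x): 13->5, 7->3, 5->2, 1->1, 11->4, 14->6
rank(y): 9->4, 6->1, 10->5, 15->6, 8->3, 7->2
Step 2: d_i = R_x(i) - R_y(i); compute d_i^2.
  (5-4)^2=1, (3-1)^2=4, (2-5)^2=9, (1-6)^2=25, (4-3)^2=1, (6-2)^2=16
sum(d^2) = 56.
Step 3: rho = 1 - 6*56 / (6*(6^2 - 1)) = 1 - 336/210 = -0.600000.
Step 4: Under H0, t = rho * sqrt((n-2)/(1-rho^2)) = -1.5000 ~ t(4).
Step 5: Two-sided p-value from the t-distribution with 4 df = 0.208000.
Step 6: alpha = 0.1. fail to reject H0.

rho = -0.6000, p = 0.208000, fail to reject H0 at alpha = 0.1.


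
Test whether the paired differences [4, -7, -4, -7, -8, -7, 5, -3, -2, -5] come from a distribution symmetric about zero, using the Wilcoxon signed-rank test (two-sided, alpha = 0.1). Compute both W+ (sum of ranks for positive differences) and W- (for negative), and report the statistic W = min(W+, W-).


Step 1: Drop any zero differences (none here) and take |d_i|.
|d| = [4, 7, 4, 7, 8, 7, 5, 3, 2, 5]
Step 2: Midrank |d_i| (ties get averaged ranks).
ranks: |4|->3.5, |7|->8, |4|->3.5, |7|->8, |8|->10, |7|->8, |5|->5.5, |3|->2, |2|->1, |5|->5.5
Step 3: Attach original signs; sum ranks with positive sign and with negative sign.
W+ = 3.5 + 5.5 = 9
W- = 8 + 3.5 + 8 + 10 + 8 + 2 + 1 + 5.5 = 46
(Check: W+ + W- = 55 should equal n(n+1)/2 = 55.)
Step 4: Test statistic W = min(W+, W-) = 9.
Step 5: Ties in |d|, so use the tie-corrected normal approximation.
        E[W] = n(n+1)/4 = 10*11/4 = 27.5.
        Tie groups: |d|=4 (t=2), |d|=5 (t=2), |d|=7 (t=3); sum(t^3 - t) = 36.
        Var[W] = n(n+1)(2n+1)/24 - sum(t^3-t)/48 = 2310/24 - 36/48 = 95.5.
        z = (W - E[W]) / sqrt(Var[W]) = (9 - 27.5) / 9.7724 = -1.8931.
        Two-sided p = 2*Phi(z) = 0.058347.
Step 6: alpha = 0.1. reject H0.

W+ = 9, W- = 46, W = min = 9, p = 0.058347, reject H0.


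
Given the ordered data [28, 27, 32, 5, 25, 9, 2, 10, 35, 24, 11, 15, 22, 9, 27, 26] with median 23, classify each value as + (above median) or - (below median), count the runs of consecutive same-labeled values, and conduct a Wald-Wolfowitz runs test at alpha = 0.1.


Step 1: Compute median = 23; label A = above, B = below.
Labels in order: AAABABBBAABBBBAA  (n_A = 8, n_B = 8)
Step 2: Count runs R = 7.
Step 3: Under H0 (random ordering), E[R] = 2*n_A*n_B/(n_A+n_B) + 1 = 2*8*8/16 + 1 = 9.0000.
        Var[R] = 2*n_A*n_B*(2*n_A*n_B - n_A - n_B) / ((n_A+n_B)^2 * (n_A+n_B-1)) = 14336/3840 = 3.7333.
        SD[R] = 1.9322.
Step 4: Continuity-corrected z = (R + 0.5 - E[R]) / SD[R] = (7 + 0.5 - 9.0000) / 1.9322 = -0.7763.
Step 5: Two-sided p-value via normal approximation = 2*(1 - Phi(|z|)) = 0.437558.
Step 6: alpha = 0.1. fail to reject H0.

R = 7, z = -0.7763, p = 0.437558, fail to reject H0.


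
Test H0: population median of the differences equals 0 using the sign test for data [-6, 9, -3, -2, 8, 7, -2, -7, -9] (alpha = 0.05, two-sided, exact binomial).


Step 1: Discard zero differences. Original n = 9; n_eff = number of nonzero differences = 9.
Nonzero differences (with sign): -6, +9, -3, -2, +8, +7, -2, -7, -9
Step 2: Count signs: positive = 3, negative = 6.
Step 3: Under H0: P(positive) = 0.5, so the number of positives S ~ Bin(9, 0.5).
Step 4: Two-sided exact p-value = sum of Bin(9,0.5) probabilities at or below the observed probability = 0.507812.
Step 5: alpha = 0.05. fail to reject H0.

n_eff = 9, pos = 3, neg = 6, p = 0.507812, fail to reject H0.


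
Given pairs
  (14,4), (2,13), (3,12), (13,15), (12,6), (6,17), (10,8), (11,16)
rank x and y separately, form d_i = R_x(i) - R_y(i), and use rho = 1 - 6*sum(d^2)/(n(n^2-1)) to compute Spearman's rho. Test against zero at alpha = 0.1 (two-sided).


Step 1: Rank x and y separately (midranks; no ties here).
rank(x): 14->8, 2->1, 3->2, 13->7, 12->6, 6->3, 10->4, 11->5
rank(y): 4->1, 13->5, 12->4, 15->6, 6->2, 17->8, 8->3, 16->7
Step 2: d_i = R_x(i) - R_y(i); compute d_i^2.
  (8-1)^2=49, (1-5)^2=16, (2-4)^2=4, (7-6)^2=1, (6-2)^2=16, (3-8)^2=25, (4-3)^2=1, (5-7)^2=4
sum(d^2) = 116.
Step 3: rho = 1 - 6*116 / (8*(8^2 - 1)) = 1 - 696/504 = -0.380952.
Step 4: Under H0, t = rho * sqrt((n-2)/(1-rho^2)) = -1.0092 ~ t(6).
Step 5: Two-sided p-value from the t-distribution with 6 df = 0.351813.
Step 6: alpha = 0.1. fail to reject H0.

rho = -0.3810, p = 0.351813, fail to reject H0 at alpha = 0.1.


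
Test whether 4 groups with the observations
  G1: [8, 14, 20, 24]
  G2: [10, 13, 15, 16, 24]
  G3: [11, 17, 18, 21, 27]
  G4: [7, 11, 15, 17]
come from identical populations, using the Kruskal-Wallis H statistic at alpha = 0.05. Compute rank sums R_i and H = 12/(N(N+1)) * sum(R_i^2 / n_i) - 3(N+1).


Step 1: Combine all N = 18 observations and assign midranks.
sorted (value, group, rank): (7,G4,1), (8,G1,2), (10,G2,3), (11,G3,4.5), (11,G4,4.5), (13,G2,6), (14,G1,7), (15,G2,8.5), (15,G4,8.5), (16,G2,10), (17,G3,11.5), (17,G4,11.5), (18,G3,13), (20,G1,14), (21,G3,15), (24,G1,16.5), (24,G2,16.5), (27,G3,18)
Step 2: Sum ranks within each group.
R_1 = 39.5 (n_1 = 4)
R_2 = 44 (n_2 = 5)
R_3 = 62 (n_3 = 5)
R_4 = 25.5 (n_4 = 4)
Step 3: H = 12/(N(N+1)) * sum(R_i^2/n_i) - 3(N+1)
     = 12/(18*19) * (39.5^2/4 + 44^2/5 + 62^2/5 + 25.5^2/4) - 3*19
     = 0.035088 * 1708.62 - 57
     = 2.951754.
Step 4: Ties present; correction factor C = 1 - 24/(18^3 - 18) = 0.995872. Corrected H = 2.951754 / 0.995872 = 2.963990.
Step 5: Under H0, H ~ chi^2(3); p-value = 0.397211.
Step 6: alpha = 0.05. fail to reject H0.

H = 2.9640, df = 3, p = 0.397211, fail to reject H0.


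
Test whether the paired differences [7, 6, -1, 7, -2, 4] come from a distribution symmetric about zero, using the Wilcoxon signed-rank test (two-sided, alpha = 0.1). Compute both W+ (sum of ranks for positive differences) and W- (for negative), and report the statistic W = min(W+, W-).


Step 1: Drop any zero differences (none here) and take |d_i|.
|d| = [7, 6, 1, 7, 2, 4]
Step 2: Midrank |d_i| (ties get averaged ranks).
ranks: |7|->5.5, |6|->4, |1|->1, |7|->5.5, |2|->2, |4|->3
Step 3: Attach original signs; sum ranks with positive sign and with negative sign.
W+ = 5.5 + 4 + 5.5 + 3 = 18
W- = 1 + 2 = 3
(Check: W+ + W- = 21 should equal n(n+1)/2 = 21.)
Step 4: Test statistic W = min(W+, W-) = 3.
Step 5: Ties in |d|, so use the tie-corrected normal approximation.
        E[W] = n(n+1)/4 = 6*7/4 = 10.5.
        Tie groups: |d|=7 (t=2); sum(t^3 - t) = 6.
        Var[W] = n(n+1)(2n+1)/24 - sum(t^3-t)/48 = 546/24 - 6/48 = 22.625.
        z = (W - E[W]) / sqrt(Var[W]) = (3 - 10.5) / 4.7566 = -1.5768.
        Two-sided p = 2*Phi(z) = 0.114850.
Step 6: alpha = 0.1. fail to reject H0.

W+ = 18, W- = 3, W = min = 3, p = 0.114850, fail to reject H0.


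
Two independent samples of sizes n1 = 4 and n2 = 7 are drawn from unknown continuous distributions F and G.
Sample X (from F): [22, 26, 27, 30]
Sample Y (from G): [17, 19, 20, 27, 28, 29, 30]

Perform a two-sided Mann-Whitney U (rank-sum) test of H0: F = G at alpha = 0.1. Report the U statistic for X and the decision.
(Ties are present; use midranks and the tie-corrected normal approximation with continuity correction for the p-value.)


Step 1: Combine and sort all 11 observations; assign midranks.
sorted (value, group): (17,Y), (19,Y), (20,Y), (22,X), (26,X), (27,X), (27,Y), (28,Y), (29,Y), (30,X), (30,Y)
ranks: 17->1, 19->2, 20->3, 22->4, 26->5, 27->6.5, 27->6.5, 28->8, 29->9, 30->10.5, 30->10.5
Step 2: Rank sum for X: R1 = 4 + 5 + 6.5 + 10.5 = 26.
Step 3: U_X = R1 - n1(n1+1)/2 = 26 - 4*5/2 = 26 - 10 = 16.
       U_Y = n1*n2 - U_X = 28 - 16 = 12.
Step 4: Ties are present, so use the tie-corrected normal approximation (with continuity correction) for the p-value.
Step 5: p-value = 0.775820; compare to alpha = 0.1. fail to reject H0.

U_X = 16, p = 0.775820, fail to reject H0 at alpha = 0.1.


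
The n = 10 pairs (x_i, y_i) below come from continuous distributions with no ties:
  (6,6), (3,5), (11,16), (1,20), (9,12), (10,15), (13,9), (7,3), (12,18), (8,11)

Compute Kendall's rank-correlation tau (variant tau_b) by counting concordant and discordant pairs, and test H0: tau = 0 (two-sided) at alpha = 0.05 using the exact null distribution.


Step 1: Enumerate the 45 unordered pairs (i,j) with i<j and classify each by sign(x_j-x_i) * sign(y_j-y_i).
  (1,2):dx=-3,dy=-1->C; (1,3):dx=+5,dy=+10->C; (1,4):dx=-5,dy=+14->D; (1,5):dx=+3,dy=+6->C
  (1,6):dx=+4,dy=+9->C; (1,7):dx=+7,dy=+3->C; (1,8):dx=+1,dy=-3->D; (1,9):dx=+6,dy=+12->C
  (1,10):dx=+2,dy=+5->C; (2,3):dx=+8,dy=+11->C; (2,4):dx=-2,dy=+15->D; (2,5):dx=+6,dy=+7->C
  (2,6):dx=+7,dy=+10->C; (2,7):dx=+10,dy=+4->C; (2,8):dx=+4,dy=-2->D; (2,9):dx=+9,dy=+13->C
  (2,10):dx=+5,dy=+6->C; (3,4):dx=-10,dy=+4->D; (3,5):dx=-2,dy=-4->C; (3,6):dx=-1,dy=-1->C
  (3,7):dx=+2,dy=-7->D; (3,8):dx=-4,dy=-13->C; (3,9):dx=+1,dy=+2->C; (3,10):dx=-3,dy=-5->C
  (4,5):dx=+8,dy=-8->D; (4,6):dx=+9,dy=-5->D; (4,7):dx=+12,dy=-11->D; (4,8):dx=+6,dy=-17->D
  (4,9):dx=+11,dy=-2->D; (4,10):dx=+7,dy=-9->D; (5,6):dx=+1,dy=+3->C; (5,7):dx=+4,dy=-3->D
  (5,8):dx=-2,dy=-9->C; (5,9):dx=+3,dy=+6->C; (5,10):dx=-1,dy=-1->C; (6,7):dx=+3,dy=-6->D
  (6,8):dx=-3,dy=-12->C; (6,9):dx=+2,dy=+3->C; (6,10):dx=-2,dy=-4->C; (7,8):dx=-6,dy=-6->C
  (7,9):dx=-1,dy=+9->D; (7,10):dx=-5,dy=+2->D; (8,9):dx=+5,dy=+15->C; (8,10):dx=+1,dy=+8->C
  (9,10):dx=-4,dy=-7->C
Step 2: C = 29, D = 16, total pairs = 45.
Step 3: tau = (C - D)/(n(n-1)/2) = (29 - 16)/45 = 0.288889.
Step 4: Exact two-sided p-value (enumerate n! = 3628800 permutations of y under H0): p = 0.291248.
Step 5: alpha = 0.05. fail to reject H0.

tau_b = 0.2889 (C=29, D=16), p = 0.291248, fail to reject H0.


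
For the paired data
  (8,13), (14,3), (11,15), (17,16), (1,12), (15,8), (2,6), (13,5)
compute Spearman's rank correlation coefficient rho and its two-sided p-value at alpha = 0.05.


Step 1: Rank x and y separately (midranks; no ties here).
rank(x): 8->3, 14->6, 11->4, 17->8, 1->1, 15->7, 2->2, 13->5
rank(y): 13->6, 3->1, 15->7, 16->8, 12->5, 8->4, 6->3, 5->2
Step 2: d_i = R_x(i) - R_y(i); compute d_i^2.
  (3-6)^2=9, (6-1)^2=25, (4-7)^2=9, (8-8)^2=0, (1-5)^2=16, (7-4)^2=9, (2-3)^2=1, (5-2)^2=9
sum(d^2) = 78.
Step 3: rho = 1 - 6*78 / (8*(8^2 - 1)) = 1 - 468/504 = 0.071429.
Step 4: Under H0, t = rho * sqrt((n-2)/(1-rho^2)) = 0.1754 ~ t(6).
Step 5: Two-sided p-value from the t-distribution with 6 df = 0.866526.
Step 6: alpha = 0.05. fail to reject H0.

rho = 0.0714, p = 0.866526, fail to reject H0 at alpha = 0.05.


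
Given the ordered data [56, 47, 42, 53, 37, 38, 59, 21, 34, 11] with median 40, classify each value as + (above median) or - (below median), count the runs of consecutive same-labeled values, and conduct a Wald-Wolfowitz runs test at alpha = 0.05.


Step 1: Compute median = 40; label A = above, B = below.
Labels in order: AAAABBABBB  (n_A = 5, n_B = 5)
Step 2: Count runs R = 4.
Step 3: Under H0 (random ordering), E[R] = 2*n_A*n_B/(n_A+n_B) + 1 = 2*5*5/10 + 1 = 6.0000.
        Var[R] = 2*n_A*n_B*(2*n_A*n_B - n_A - n_B) / ((n_A+n_B)^2 * (n_A+n_B-1)) = 2000/900 = 2.2222.
        SD[R] = 1.4907.
Step 4: Continuity-corrected z = (R + 0.5 - E[R]) / SD[R] = (4 + 0.5 - 6.0000) / 1.4907 = -1.0062.
Step 5: Two-sided p-value via normal approximation = 2*(1 - Phi(|z|)) = 0.314305.
Step 6: alpha = 0.05. fail to reject H0.

R = 4, z = -1.0062, p = 0.314305, fail to reject H0.


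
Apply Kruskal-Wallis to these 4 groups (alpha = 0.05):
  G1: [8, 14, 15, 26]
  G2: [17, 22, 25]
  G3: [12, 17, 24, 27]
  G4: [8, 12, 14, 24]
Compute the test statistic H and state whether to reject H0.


Step 1: Combine all N = 15 observations and assign midranks.
sorted (value, group, rank): (8,G1,1.5), (8,G4,1.5), (12,G3,3.5), (12,G4,3.5), (14,G1,5.5), (14,G4,5.5), (15,G1,7), (17,G2,8.5), (17,G3,8.5), (22,G2,10), (24,G3,11.5), (24,G4,11.5), (25,G2,13), (26,G1,14), (27,G3,15)
Step 2: Sum ranks within each group.
R_1 = 28 (n_1 = 4)
R_2 = 31.5 (n_2 = 3)
R_3 = 38.5 (n_3 = 4)
R_4 = 22 (n_4 = 4)
Step 3: H = 12/(N(N+1)) * sum(R_i^2/n_i) - 3(N+1)
     = 12/(15*16) * (28^2/4 + 31.5^2/3 + 38.5^2/4 + 22^2/4) - 3*16
     = 0.050000 * 1018.31 - 48
     = 2.915625.
Step 4: Ties present; correction factor C = 1 - 30/(15^3 - 15) = 0.991071. Corrected H = 2.915625 / 0.991071 = 2.941892.
Step 5: Under H0, H ~ chi^2(3); p-value = 0.400671.
Step 6: alpha = 0.05. fail to reject H0.

H = 2.9419, df = 3, p = 0.400671, fail to reject H0.


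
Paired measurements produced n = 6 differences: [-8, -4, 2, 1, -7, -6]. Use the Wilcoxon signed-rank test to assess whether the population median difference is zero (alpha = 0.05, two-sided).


Step 1: Drop any zero differences (none here) and take |d_i|.
|d| = [8, 4, 2, 1, 7, 6]
Step 2: Midrank |d_i| (ties get averaged ranks).
ranks: |8|->6, |4|->3, |2|->2, |1|->1, |7|->5, |6|->4
Step 3: Attach original signs; sum ranks with positive sign and with negative sign.
W+ = 2 + 1 = 3
W- = 6 + 3 + 5 + 4 = 18
(Check: W+ + W- = 21 should equal n(n+1)/2 = 21.)
Step 4: Test statistic W = min(W+, W-) = 3.
Step 5: No ties, so the exact null distribution over the 2^6 = 64 sign assignments gives the two-sided p-value = 0.156250.
Step 6: alpha = 0.05. fail to reject H0.

W+ = 3, W- = 18, W = min = 3, p = 0.156250, fail to reject H0.


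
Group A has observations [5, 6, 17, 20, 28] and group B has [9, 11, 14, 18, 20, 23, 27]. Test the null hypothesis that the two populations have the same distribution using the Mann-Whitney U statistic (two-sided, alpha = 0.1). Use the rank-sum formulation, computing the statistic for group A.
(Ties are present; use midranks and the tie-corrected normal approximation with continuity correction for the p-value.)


Step 1: Combine and sort all 12 observations; assign midranks.
sorted (value, group): (5,X), (6,X), (9,Y), (11,Y), (14,Y), (17,X), (18,Y), (20,X), (20,Y), (23,Y), (27,Y), (28,X)
ranks: 5->1, 6->2, 9->3, 11->4, 14->5, 17->6, 18->7, 20->8.5, 20->8.5, 23->10, 27->11, 28->12
Step 2: Rank sum for X: R1 = 1 + 2 + 6 + 8.5 + 12 = 29.5.
Step 3: U_X = R1 - n1(n1+1)/2 = 29.5 - 5*6/2 = 29.5 - 15 = 14.5.
       U_Y = n1*n2 - U_X = 35 - 14.5 = 20.5.
Step 4: Ties are present, so use the tie-corrected normal approximation (with continuity correction) for the p-value.
Step 5: p-value = 0.684221; compare to alpha = 0.1. fail to reject H0.

U_X = 14.5, p = 0.684221, fail to reject H0 at alpha = 0.1.


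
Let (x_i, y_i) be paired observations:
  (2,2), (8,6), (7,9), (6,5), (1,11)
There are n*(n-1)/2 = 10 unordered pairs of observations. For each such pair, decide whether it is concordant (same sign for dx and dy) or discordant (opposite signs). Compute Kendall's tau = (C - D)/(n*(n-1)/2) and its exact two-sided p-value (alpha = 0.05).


Step 1: Enumerate the 10 unordered pairs (i,j) with i<j and classify each by sign(x_j-x_i) * sign(y_j-y_i).
  (1,2):dx=+6,dy=+4->C; (1,3):dx=+5,dy=+7->C; (1,4):dx=+4,dy=+3->C; (1,5):dx=-1,dy=+9->D
  (2,3):dx=-1,dy=+3->D; (2,4):dx=-2,dy=-1->C; (2,5):dx=-7,dy=+5->D; (3,4):dx=-1,dy=-4->C
  (3,5):dx=-6,dy=+2->D; (4,5):dx=-5,dy=+6->D
Step 2: C = 5, D = 5, total pairs = 10.
Step 3: tau = (C - D)/(n(n-1)/2) = (5 - 5)/10 = 0.000000.
Step 4: Exact two-sided p-value (enumerate n! = 120 permutations of y under H0): p = 1.000000.
Step 5: alpha = 0.05. fail to reject H0.

tau_b = 0.0000 (C=5, D=5), p = 1.000000, fail to reject H0.


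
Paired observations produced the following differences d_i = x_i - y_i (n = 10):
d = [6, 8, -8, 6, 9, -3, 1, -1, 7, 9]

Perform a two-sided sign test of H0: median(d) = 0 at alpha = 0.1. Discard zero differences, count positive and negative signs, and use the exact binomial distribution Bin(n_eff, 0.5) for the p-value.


Step 1: Discard zero differences. Original n = 10; n_eff = number of nonzero differences = 10.
Nonzero differences (with sign): +6, +8, -8, +6, +9, -3, +1, -1, +7, +9
Step 2: Count signs: positive = 7, negative = 3.
Step 3: Under H0: P(positive) = 0.5, so the number of positives S ~ Bin(10, 0.5).
Step 4: Two-sided exact p-value = sum of Bin(10,0.5) probabilities at or below the observed probability = 0.343750.
Step 5: alpha = 0.1. fail to reject H0.

n_eff = 10, pos = 7, neg = 3, p = 0.343750, fail to reject H0.


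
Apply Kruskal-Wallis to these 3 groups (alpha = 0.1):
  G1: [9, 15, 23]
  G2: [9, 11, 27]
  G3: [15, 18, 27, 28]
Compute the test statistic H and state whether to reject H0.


Step 1: Combine all N = 10 observations and assign midranks.
sorted (value, group, rank): (9,G1,1.5), (9,G2,1.5), (11,G2,3), (15,G1,4.5), (15,G3,4.5), (18,G3,6), (23,G1,7), (27,G2,8.5), (27,G3,8.5), (28,G3,10)
Step 2: Sum ranks within each group.
R_1 = 13 (n_1 = 3)
R_2 = 13 (n_2 = 3)
R_3 = 29 (n_3 = 4)
Step 3: H = 12/(N(N+1)) * sum(R_i^2/n_i) - 3(N+1)
     = 12/(10*11) * (13^2/3 + 13^2/3 + 29^2/4) - 3*11
     = 0.109091 * 322.917 - 33
     = 2.227273.
Step 4: Ties present; correction factor C = 1 - 18/(10^3 - 10) = 0.981818. Corrected H = 2.227273 / 0.981818 = 2.268519.
Step 5: Under H0, H ~ chi^2(2); p-value = 0.321660.
Step 6: alpha = 0.1. fail to reject H0.

H = 2.2685, df = 2, p = 0.321660, fail to reject H0.


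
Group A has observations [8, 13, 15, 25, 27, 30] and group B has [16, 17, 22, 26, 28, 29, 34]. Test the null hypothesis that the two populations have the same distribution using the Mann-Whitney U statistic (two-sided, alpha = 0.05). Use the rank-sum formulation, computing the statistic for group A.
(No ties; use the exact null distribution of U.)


Step 1: Combine and sort all 13 observations; assign midranks.
sorted (value, group): (8,X), (13,X), (15,X), (16,Y), (17,Y), (22,Y), (25,X), (26,Y), (27,X), (28,Y), (29,Y), (30,X), (34,Y)
ranks: 8->1, 13->2, 15->3, 16->4, 17->5, 22->6, 25->7, 26->8, 27->9, 28->10, 29->11, 30->12, 34->13
Step 2: Rank sum for X: R1 = 1 + 2 + 3 + 7 + 9 + 12 = 34.
Step 3: U_X = R1 - n1(n1+1)/2 = 34 - 6*7/2 = 34 - 21 = 13.
       U_Y = n1*n2 - U_X = 42 - 13 = 29.
Step 4: No ties, so the exact null distribution of U (based on enumerating the C(13,6) = 1716 equally likely rank assignments) gives the two-sided p-value.
Step 5: p-value = 0.294872; compare to alpha = 0.05. fail to reject H0.

U_X = 13, p = 0.294872, fail to reject H0 at alpha = 0.05.


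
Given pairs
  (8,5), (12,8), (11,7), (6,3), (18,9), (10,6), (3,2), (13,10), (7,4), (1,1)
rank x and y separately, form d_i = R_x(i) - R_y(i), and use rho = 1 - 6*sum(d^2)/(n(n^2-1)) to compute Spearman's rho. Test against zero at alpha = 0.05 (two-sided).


Step 1: Rank x and y separately (midranks; no ties here).
rank(x): 8->5, 12->8, 11->7, 6->3, 18->10, 10->6, 3->2, 13->9, 7->4, 1->1
rank(y): 5->5, 8->8, 7->7, 3->3, 9->9, 6->6, 2->2, 10->10, 4->4, 1->1
Step 2: d_i = R_x(i) - R_y(i); compute d_i^2.
  (5-5)^2=0, (8-8)^2=0, (7-7)^2=0, (3-3)^2=0, (10-9)^2=1, (6-6)^2=0, (2-2)^2=0, (9-10)^2=1, (4-4)^2=0, (1-1)^2=0
sum(d^2) = 2.
Step 3: rho = 1 - 6*2 / (10*(10^2 - 1)) = 1 - 12/990 = 0.987879.
Step 4: Under H0, t = rho * sqrt((n-2)/(1-rho^2)) = 18.0003 ~ t(8).
Step 5: Two-sided p-value from the t-distribution with 8 df = 0.000000.
Step 6: alpha = 0.05. reject H0.

rho = 0.9879, p = 0.000000, reject H0 at alpha = 0.05.


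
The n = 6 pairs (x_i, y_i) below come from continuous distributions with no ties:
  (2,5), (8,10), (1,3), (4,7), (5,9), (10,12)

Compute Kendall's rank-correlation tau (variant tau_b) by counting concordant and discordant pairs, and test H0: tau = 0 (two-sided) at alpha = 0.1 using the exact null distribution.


Step 1: Enumerate the 15 unordered pairs (i,j) with i<j and classify each by sign(x_j-x_i) * sign(y_j-y_i).
  (1,2):dx=+6,dy=+5->C; (1,3):dx=-1,dy=-2->C; (1,4):dx=+2,dy=+2->C; (1,5):dx=+3,dy=+4->C
  (1,6):dx=+8,dy=+7->C; (2,3):dx=-7,dy=-7->C; (2,4):dx=-4,dy=-3->C; (2,5):dx=-3,dy=-1->C
  (2,6):dx=+2,dy=+2->C; (3,4):dx=+3,dy=+4->C; (3,5):dx=+4,dy=+6->C; (3,6):dx=+9,dy=+9->C
  (4,5):dx=+1,dy=+2->C; (4,6):dx=+6,dy=+5->C; (5,6):dx=+5,dy=+3->C
Step 2: C = 15, D = 0, total pairs = 15.
Step 3: tau = (C - D)/(n(n-1)/2) = (15 - 0)/15 = 1.000000.
Step 4: Exact two-sided p-value (enumerate n! = 720 permutations of y under H0): p = 0.002778.
Step 5: alpha = 0.1. reject H0.

tau_b = 1.0000 (C=15, D=0), p = 0.002778, reject H0.


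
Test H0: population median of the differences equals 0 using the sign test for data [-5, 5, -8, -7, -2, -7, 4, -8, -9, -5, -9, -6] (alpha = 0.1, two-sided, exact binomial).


Step 1: Discard zero differences. Original n = 12; n_eff = number of nonzero differences = 12.
Nonzero differences (with sign): -5, +5, -8, -7, -2, -7, +4, -8, -9, -5, -9, -6
Step 2: Count signs: positive = 2, negative = 10.
Step 3: Under H0: P(positive) = 0.5, so the number of positives S ~ Bin(12, 0.5).
Step 4: Two-sided exact p-value = sum of Bin(12,0.5) probabilities at or below the observed probability = 0.038574.
Step 5: alpha = 0.1. reject H0.

n_eff = 12, pos = 2, neg = 10, p = 0.038574, reject H0.


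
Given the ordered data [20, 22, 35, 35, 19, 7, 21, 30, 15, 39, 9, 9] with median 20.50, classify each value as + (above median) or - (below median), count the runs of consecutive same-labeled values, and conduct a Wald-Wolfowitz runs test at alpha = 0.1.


Step 1: Compute median = 20.50; label A = above, B = below.
Labels in order: BAAABBAABABB  (n_A = 6, n_B = 6)
Step 2: Count runs R = 7.
Step 3: Under H0 (random ordering), E[R] = 2*n_A*n_B/(n_A+n_B) + 1 = 2*6*6/12 + 1 = 7.0000.
        Var[R] = 2*n_A*n_B*(2*n_A*n_B - n_A - n_B) / ((n_A+n_B)^2 * (n_A+n_B-1)) = 4320/1584 = 2.7273.
        SD[R] = 1.6514.
Step 4: R = E[R], so z = 0 with no continuity correction.
Step 5: Two-sided p-value via normal approximation = 2*(1 - Phi(|z|)) = 1.000000.
Step 6: alpha = 0.1. fail to reject H0.

R = 7, z = 0.0000, p = 1.000000, fail to reject H0.


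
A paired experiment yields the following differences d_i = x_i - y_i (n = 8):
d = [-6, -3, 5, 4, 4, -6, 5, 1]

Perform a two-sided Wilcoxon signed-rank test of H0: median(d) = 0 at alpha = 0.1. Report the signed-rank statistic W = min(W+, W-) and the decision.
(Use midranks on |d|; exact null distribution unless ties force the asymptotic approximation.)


Step 1: Drop any zero differences (none here) and take |d_i|.
|d| = [6, 3, 5, 4, 4, 6, 5, 1]
Step 2: Midrank |d_i| (ties get averaged ranks).
ranks: |6|->7.5, |3|->2, |5|->5.5, |4|->3.5, |4|->3.5, |6|->7.5, |5|->5.5, |1|->1
Step 3: Attach original signs; sum ranks with positive sign and with negative sign.
W+ = 5.5 + 3.5 + 3.5 + 5.5 + 1 = 19
W- = 7.5 + 2 + 7.5 = 17
(Check: W+ + W- = 36 should equal n(n+1)/2 = 36.)
Step 4: Test statistic W = min(W+, W-) = 17.
Step 5: Ties in |d|, so use the tie-corrected normal approximation.
        E[W] = n(n+1)/4 = 8*9/4 = 18.
        Tie groups: |d|=4 (t=2), |d|=5 (t=2), |d|=6 (t=2); sum(t^3 - t) = 18.
        Var[W] = n(n+1)(2n+1)/24 - sum(t^3-t)/48 = 1224/24 - 18/48 = 50.625.
        z = (W - E[W]) / sqrt(Var[W]) = (17 - 18) / 7.1151 = -0.1405.
        Two-sided p = 2*Phi(z) = 0.888229.
Step 6: alpha = 0.1. fail to reject H0.

W+ = 19, W- = 17, W = min = 17, p = 0.888229, fail to reject H0.


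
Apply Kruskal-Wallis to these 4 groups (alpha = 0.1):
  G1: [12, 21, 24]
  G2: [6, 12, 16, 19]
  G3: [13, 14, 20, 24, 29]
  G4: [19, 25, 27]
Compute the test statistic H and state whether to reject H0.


Step 1: Combine all N = 15 observations and assign midranks.
sorted (value, group, rank): (6,G2,1), (12,G1,2.5), (12,G2,2.5), (13,G3,4), (14,G3,5), (16,G2,6), (19,G2,7.5), (19,G4,7.5), (20,G3,9), (21,G1,10), (24,G1,11.5), (24,G3,11.5), (25,G4,13), (27,G4,14), (29,G3,15)
Step 2: Sum ranks within each group.
R_1 = 24 (n_1 = 3)
R_2 = 17 (n_2 = 4)
R_3 = 44.5 (n_3 = 5)
R_4 = 34.5 (n_4 = 3)
Step 3: H = 12/(N(N+1)) * sum(R_i^2/n_i) - 3(N+1)
     = 12/(15*16) * (24^2/3 + 17^2/4 + 44.5^2/5 + 34.5^2/3) - 3*16
     = 0.050000 * 1057.05 - 48
     = 4.852500.
Step 4: Ties present; correction factor C = 1 - 18/(15^3 - 15) = 0.994643. Corrected H = 4.852500 / 0.994643 = 4.878636.
Step 5: Under H0, H ~ chi^2(3); p-value = 0.180903.
Step 6: alpha = 0.1. fail to reject H0.

H = 4.8786, df = 3, p = 0.180903, fail to reject H0.


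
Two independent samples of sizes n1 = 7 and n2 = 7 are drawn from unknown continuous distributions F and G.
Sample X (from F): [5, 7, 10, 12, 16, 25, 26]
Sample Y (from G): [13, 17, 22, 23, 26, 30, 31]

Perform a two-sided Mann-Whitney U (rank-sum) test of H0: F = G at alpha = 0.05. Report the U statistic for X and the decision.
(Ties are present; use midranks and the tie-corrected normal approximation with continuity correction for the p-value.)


Step 1: Combine and sort all 14 observations; assign midranks.
sorted (value, group): (5,X), (7,X), (10,X), (12,X), (13,Y), (16,X), (17,Y), (22,Y), (23,Y), (25,X), (26,X), (26,Y), (30,Y), (31,Y)
ranks: 5->1, 7->2, 10->3, 12->4, 13->5, 16->6, 17->7, 22->8, 23->9, 25->10, 26->11.5, 26->11.5, 30->13, 31->14
Step 2: Rank sum for X: R1 = 1 + 2 + 3 + 4 + 6 + 10 + 11.5 = 37.5.
Step 3: U_X = R1 - n1(n1+1)/2 = 37.5 - 7*8/2 = 37.5 - 28 = 9.5.
       U_Y = n1*n2 - U_X = 49 - 9.5 = 39.5.
Step 4: Ties are present, so use the tie-corrected normal approximation (with continuity correction) for the p-value.
Step 5: p-value = 0.063627; compare to alpha = 0.05. fail to reject H0.

U_X = 9.5, p = 0.063627, fail to reject H0 at alpha = 0.05.


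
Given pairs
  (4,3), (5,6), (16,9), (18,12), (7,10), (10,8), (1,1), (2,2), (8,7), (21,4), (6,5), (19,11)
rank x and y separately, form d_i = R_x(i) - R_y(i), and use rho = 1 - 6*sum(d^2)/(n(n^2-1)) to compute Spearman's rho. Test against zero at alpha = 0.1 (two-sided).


Step 1: Rank x and y separately (midranks; no ties here).
rank(x): 4->3, 5->4, 16->9, 18->10, 7->6, 10->8, 1->1, 2->2, 8->7, 21->12, 6->5, 19->11
rank(y): 3->3, 6->6, 9->9, 12->12, 10->10, 8->8, 1->1, 2->2, 7->7, 4->4, 5->5, 11->11
Step 2: d_i = R_x(i) - R_y(i); compute d_i^2.
  (3-3)^2=0, (4-6)^2=4, (9-9)^2=0, (10-12)^2=4, (6-10)^2=16, (8-8)^2=0, (1-1)^2=0, (2-2)^2=0, (7-7)^2=0, (12-4)^2=64, (5-5)^2=0, (11-11)^2=0
sum(d^2) = 88.
Step 3: rho = 1 - 6*88 / (12*(12^2 - 1)) = 1 - 528/1716 = 0.692308.
Step 4: Under H0, t = rho * sqrt((n-2)/(1-rho^2)) = 3.0339 ~ t(10).
Step 5: Two-sided p-value from the t-distribution with 10 df = 0.012593.
Step 6: alpha = 0.1. reject H0.

rho = 0.6923, p = 0.012593, reject H0 at alpha = 0.1.


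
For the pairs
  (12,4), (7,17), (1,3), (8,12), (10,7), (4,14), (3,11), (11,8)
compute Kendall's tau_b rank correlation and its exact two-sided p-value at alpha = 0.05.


Step 1: Enumerate the 28 unordered pairs (i,j) with i<j and classify each by sign(x_j-x_i) * sign(y_j-y_i).
  (1,2):dx=-5,dy=+13->D; (1,3):dx=-11,dy=-1->C; (1,4):dx=-4,dy=+8->D; (1,5):dx=-2,dy=+3->D
  (1,6):dx=-8,dy=+10->D; (1,7):dx=-9,dy=+7->D; (1,8):dx=-1,dy=+4->D; (2,3):dx=-6,dy=-14->C
  (2,4):dx=+1,dy=-5->D; (2,5):dx=+3,dy=-10->D; (2,6):dx=-3,dy=-3->C; (2,7):dx=-4,dy=-6->C
  (2,8):dx=+4,dy=-9->D; (3,4):dx=+7,dy=+9->C; (3,5):dx=+9,dy=+4->C; (3,6):dx=+3,dy=+11->C
  (3,7):dx=+2,dy=+8->C; (3,8):dx=+10,dy=+5->C; (4,5):dx=+2,dy=-5->D; (4,6):dx=-4,dy=+2->D
  (4,7):dx=-5,dy=-1->C; (4,8):dx=+3,dy=-4->D; (5,6):dx=-6,dy=+7->D; (5,7):dx=-7,dy=+4->D
  (5,8):dx=+1,dy=+1->C; (6,7):dx=-1,dy=-3->C; (6,8):dx=+7,dy=-6->D; (7,8):dx=+8,dy=-3->D
Step 2: C = 12, D = 16, total pairs = 28.
Step 3: tau = (C - D)/(n(n-1)/2) = (12 - 16)/28 = -0.142857.
Step 4: Exact two-sided p-value (enumerate n! = 40320 permutations of y under H0): p = 0.719544.
Step 5: alpha = 0.05. fail to reject H0.

tau_b = -0.1429 (C=12, D=16), p = 0.719544, fail to reject H0.


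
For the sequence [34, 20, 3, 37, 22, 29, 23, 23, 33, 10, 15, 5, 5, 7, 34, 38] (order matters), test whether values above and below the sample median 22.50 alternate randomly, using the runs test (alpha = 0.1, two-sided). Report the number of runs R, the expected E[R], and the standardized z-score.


Step 1: Compute median = 22.50; label A = above, B = below.
Labels in order: ABBABAAAABBBBBAA  (n_A = 8, n_B = 8)
Step 2: Count runs R = 7.
Step 3: Under H0 (random ordering), E[R] = 2*n_A*n_B/(n_A+n_B) + 1 = 2*8*8/16 + 1 = 9.0000.
        Var[R] = 2*n_A*n_B*(2*n_A*n_B - n_A - n_B) / ((n_A+n_B)^2 * (n_A+n_B-1)) = 14336/3840 = 3.7333.
        SD[R] = 1.9322.
Step 4: Continuity-corrected z = (R + 0.5 - E[R]) / SD[R] = (7 + 0.5 - 9.0000) / 1.9322 = -0.7763.
Step 5: Two-sided p-value via normal approximation = 2*(1 - Phi(|z|)) = 0.437558.
Step 6: alpha = 0.1. fail to reject H0.

R = 7, z = -0.7763, p = 0.437558, fail to reject H0.


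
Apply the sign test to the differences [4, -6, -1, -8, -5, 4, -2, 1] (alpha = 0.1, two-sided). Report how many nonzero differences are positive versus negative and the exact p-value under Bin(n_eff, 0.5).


Step 1: Discard zero differences. Original n = 8; n_eff = number of nonzero differences = 8.
Nonzero differences (with sign): +4, -6, -1, -8, -5, +4, -2, +1
Step 2: Count signs: positive = 3, negative = 5.
Step 3: Under H0: P(positive) = 0.5, so the number of positives S ~ Bin(8, 0.5).
Step 4: Two-sided exact p-value = sum of Bin(8,0.5) probabilities at or below the observed probability = 0.726562.
Step 5: alpha = 0.1. fail to reject H0.

n_eff = 8, pos = 3, neg = 5, p = 0.726562, fail to reject H0.


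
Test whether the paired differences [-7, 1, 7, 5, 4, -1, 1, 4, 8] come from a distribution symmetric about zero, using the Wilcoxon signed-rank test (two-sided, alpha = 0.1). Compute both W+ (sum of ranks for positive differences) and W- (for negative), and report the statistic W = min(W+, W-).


Step 1: Drop any zero differences (none here) and take |d_i|.
|d| = [7, 1, 7, 5, 4, 1, 1, 4, 8]
Step 2: Midrank |d_i| (ties get averaged ranks).
ranks: |7|->7.5, |1|->2, |7|->7.5, |5|->6, |4|->4.5, |1|->2, |1|->2, |4|->4.5, |8|->9
Step 3: Attach original signs; sum ranks with positive sign and with negative sign.
W+ = 2 + 7.5 + 6 + 4.5 + 2 + 4.5 + 9 = 35.5
W- = 7.5 + 2 = 9.5
(Check: W+ + W- = 45 should equal n(n+1)/2 = 45.)
Step 4: Test statistic W = min(W+, W-) = 9.5.
Step 5: Ties in |d|, so use the tie-corrected normal approximation.
        E[W] = n(n+1)/4 = 9*10/4 = 22.5.
        Tie groups: |d|=1 (t=3), |d|=4 (t=2), |d|=7 (t=2); sum(t^3 - t) = 36.
        Var[W] = n(n+1)(2n+1)/24 - sum(t^3-t)/48 = 1710/24 - 36/48 = 70.5.
        z = (W - E[W]) / sqrt(Var[W]) = (9.5 - 22.5) / 8.3964 = -1.5483.
        Two-sided p = 2*Phi(z) = 0.121556.
Step 6: alpha = 0.1. fail to reject H0.

W+ = 35.5, W- = 9.5, W = min = 9.5, p = 0.121556, fail to reject H0.


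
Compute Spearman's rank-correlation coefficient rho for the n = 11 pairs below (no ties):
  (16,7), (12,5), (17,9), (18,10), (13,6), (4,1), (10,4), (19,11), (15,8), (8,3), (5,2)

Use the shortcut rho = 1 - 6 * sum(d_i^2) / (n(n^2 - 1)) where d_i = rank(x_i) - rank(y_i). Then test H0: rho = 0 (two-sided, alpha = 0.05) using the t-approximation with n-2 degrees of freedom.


Step 1: Rank x and y separately (midranks; no ties here).
rank(x): 16->8, 12->5, 17->9, 18->10, 13->6, 4->1, 10->4, 19->11, 15->7, 8->3, 5->2
rank(y): 7->7, 5->5, 9->9, 10->10, 6->6, 1->1, 4->4, 11->11, 8->8, 3->3, 2->2
Step 2: d_i = R_x(i) - R_y(i); compute d_i^2.
  (8-7)^2=1, (5-5)^2=0, (9-9)^2=0, (10-10)^2=0, (6-6)^2=0, (1-1)^2=0, (4-4)^2=0, (11-11)^2=0, (7-8)^2=1, (3-3)^2=0, (2-2)^2=0
sum(d^2) = 2.
Step 3: rho = 1 - 6*2 / (11*(11^2 - 1)) = 1 - 12/1320 = 0.990909.
Step 4: Under H0, t = rho * sqrt((n-2)/(1-rho^2)) = 22.0966 ~ t(9).
Step 5: Two-sided p-value from the t-distribution with 9 df = 0.000000.
Step 6: alpha = 0.05. reject H0.

rho = 0.9909, p = 0.000000, reject H0 at alpha = 0.05.


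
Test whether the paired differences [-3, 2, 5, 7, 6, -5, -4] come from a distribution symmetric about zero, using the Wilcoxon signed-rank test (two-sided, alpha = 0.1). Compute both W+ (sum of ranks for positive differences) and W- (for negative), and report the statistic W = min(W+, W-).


Step 1: Drop any zero differences (none here) and take |d_i|.
|d| = [3, 2, 5, 7, 6, 5, 4]
Step 2: Midrank |d_i| (ties get averaged ranks).
ranks: |3|->2, |2|->1, |5|->4.5, |7|->7, |6|->6, |5|->4.5, |4|->3
Step 3: Attach original signs; sum ranks with positive sign and with negative sign.
W+ = 1 + 4.5 + 7 + 6 = 18.5
W- = 2 + 4.5 + 3 = 9.5
(Check: W+ + W- = 28 should equal n(n+1)/2 = 28.)
Step 4: Test statistic W = min(W+, W-) = 9.5.
Step 5: Ties in |d|, so use the tie-corrected normal approximation.
        E[W] = n(n+1)/4 = 7*8/4 = 14.
        Tie groups: |d|=5 (t=2); sum(t^3 - t) = 6.
        Var[W] = n(n+1)(2n+1)/24 - sum(t^3-t)/48 = 840/24 - 6/48 = 34.875.
        z = (W - E[W]) / sqrt(Var[W]) = (9.5 - 14) / 5.9055 = -0.7620.
        Two-sided p = 2*Phi(z) = 0.446060.
Step 6: alpha = 0.1. fail to reject H0.

W+ = 18.5, W- = 9.5, W = min = 9.5, p = 0.446060, fail to reject H0.
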